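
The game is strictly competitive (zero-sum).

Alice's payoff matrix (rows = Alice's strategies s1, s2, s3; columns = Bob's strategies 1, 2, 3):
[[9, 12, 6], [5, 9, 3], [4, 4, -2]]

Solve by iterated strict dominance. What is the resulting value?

6

Row s2 is strictly dominated by row s1 (9>5, 12>9, 6>3); eliminate s2.
Row s3 is strictly dominated by row s1 (9>4, 12>4, 6>-2); eliminate s3.
Column 2 is strictly dominated by 1 for Bob (9<12); eliminate 2.
Column 1 is strictly dominated by 3 for Bob (6<9); eliminate 1.
Only (s1, 3) remains, with payoff 6.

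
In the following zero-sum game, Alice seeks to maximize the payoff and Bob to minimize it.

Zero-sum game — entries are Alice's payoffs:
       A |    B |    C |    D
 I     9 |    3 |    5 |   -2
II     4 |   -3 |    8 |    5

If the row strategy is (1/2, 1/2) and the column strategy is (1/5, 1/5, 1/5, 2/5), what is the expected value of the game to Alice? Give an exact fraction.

16/5

Against (1/5, 1/5, 1/5, 2/5), each row's expected payoff is I: 13/5; II: 19/5.
Taking the (1/2, 1/2)-weighted average: (1/2)·(13/5) + (1/2)·(19/5) = 16/5.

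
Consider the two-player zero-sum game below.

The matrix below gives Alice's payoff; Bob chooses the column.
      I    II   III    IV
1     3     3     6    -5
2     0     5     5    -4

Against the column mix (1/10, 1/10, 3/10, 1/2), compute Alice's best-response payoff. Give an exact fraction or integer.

0

1: (3)·(1/10) + (3)·(1/10) + (6)·(3/10) + (-5)·(1/2) = -1/10.
2: (0)·(1/10) + (5)·(1/10) + (5)·(3/10) + (-4)·(1/2) = 0.
The best pure response is 2 with expected payoff 0.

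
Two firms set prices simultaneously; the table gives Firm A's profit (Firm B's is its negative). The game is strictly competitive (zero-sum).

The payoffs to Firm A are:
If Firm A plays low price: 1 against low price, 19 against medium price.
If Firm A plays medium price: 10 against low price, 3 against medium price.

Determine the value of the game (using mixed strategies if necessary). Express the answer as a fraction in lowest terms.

187/25

Row minima are 1 and 3, so Firm A's maximin is 3; column maxima are 10 and 19, so Firm B's minimax is 10. These differ, so the equilibrium is in mixed strategies.
Let Firm A play low price with probability p. Firm B is indifferent when p + 10(1−p) = 19p + 3(1−p), giving p = 7/25.
Let Firm B play low price with probability q. Firm A is indifferent when q + 19(1−q) = 10q + 3(1−q), giving q = 16/25.
The value is 1·(16/25) + (19)·(9/25) = 187/25.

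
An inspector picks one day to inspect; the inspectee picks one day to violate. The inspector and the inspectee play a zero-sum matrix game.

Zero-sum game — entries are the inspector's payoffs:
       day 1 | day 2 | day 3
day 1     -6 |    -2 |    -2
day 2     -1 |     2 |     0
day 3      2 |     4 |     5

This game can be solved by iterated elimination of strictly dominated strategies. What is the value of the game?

2

Column day 3 is strictly dominated by day 1 for the inspectee (-6<-2, -1<0, 2<5); eliminate day 3.
Row day 1 is strictly dominated by row day 2 (-1>-6, 2>-2); eliminate day 1.
Column day 2 is strictly dominated by day 1 for the inspectee (-1<2, 2<4); eliminate day 2.
Row day 2 is strictly dominated by row day 3 (2>-1); eliminate day 2.
Only (day 3, day 1) remains, with payoff 2.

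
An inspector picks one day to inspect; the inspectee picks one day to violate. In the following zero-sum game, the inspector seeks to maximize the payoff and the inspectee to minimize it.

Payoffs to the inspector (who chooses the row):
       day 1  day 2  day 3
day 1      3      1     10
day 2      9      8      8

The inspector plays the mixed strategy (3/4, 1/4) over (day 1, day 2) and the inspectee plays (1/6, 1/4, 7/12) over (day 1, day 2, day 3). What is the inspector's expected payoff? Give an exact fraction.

Against (1/6, 1/4, 7/12), each row's expected payoff is day 1: 79/12; day 2: 49/6.
Taking the (3/4, 1/4)-weighted average: (3/4)·(79/12) + (1/4)·(49/6) = 335/48.

335/48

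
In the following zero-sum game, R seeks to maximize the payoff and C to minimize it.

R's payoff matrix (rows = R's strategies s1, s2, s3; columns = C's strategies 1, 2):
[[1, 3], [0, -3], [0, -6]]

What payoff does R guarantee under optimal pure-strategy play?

Row minima: 1, -3, -6 → R's maximin is 1.
Column maxima: 1, 3 → C's minimax is 1.
They coincide at (s1, 1), so the value is 1.

1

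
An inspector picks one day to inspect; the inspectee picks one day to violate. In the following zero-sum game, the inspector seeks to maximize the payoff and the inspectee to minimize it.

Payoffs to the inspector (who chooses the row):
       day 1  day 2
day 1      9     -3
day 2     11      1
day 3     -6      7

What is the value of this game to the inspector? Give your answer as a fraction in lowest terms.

Row day 1 is strictly dominated by row day 2, so the inspector never plays it.
The remaining 2×2 game on (day 2, day 3) × (day 1, day 2) has no saddle point. Let the inspector play day 2 with probability p; indifference gives 11p − 6(1−p) = p + 7(1−p), so p = 13/23.
Similarly the inspectee's optimal q on day 1 is 6/23, and the value is 11·(6/23) + (1)·(17/23) = 83/23.

83/23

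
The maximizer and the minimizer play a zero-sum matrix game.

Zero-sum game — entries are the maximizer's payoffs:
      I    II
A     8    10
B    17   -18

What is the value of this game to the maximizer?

314/37

Row minima are 8 and -18, so the maximizer's maximin is 8; column maxima are 17 and 10, so the minimizer's minimax is 10. These differ, so the equilibrium is in mixed strategies.
Let the maximizer play A with probability p. The minimizer is indifferent when 8p + 17(1−p) = 10p − 18(1−p), giving p = 35/37.
Let the minimizer play I with probability q. The maximizer is indifferent when 8q + 10(1−q) = 17q − 18(1−q), giving q = 28/37.
The value is 8·(28/37) + (10)·(9/37) = 314/37.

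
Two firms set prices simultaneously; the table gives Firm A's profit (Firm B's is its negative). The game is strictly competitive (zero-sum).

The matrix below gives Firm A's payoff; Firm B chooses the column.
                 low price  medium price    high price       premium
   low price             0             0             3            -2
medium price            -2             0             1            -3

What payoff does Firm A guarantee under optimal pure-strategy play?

-2

Row minima: -2, -3 → Firm A's maximin is -2.
Column maxima: 0, 0, 3, -2 → Firm B's minimax is -2.
They coincide at (low price, premium), so the value is -2.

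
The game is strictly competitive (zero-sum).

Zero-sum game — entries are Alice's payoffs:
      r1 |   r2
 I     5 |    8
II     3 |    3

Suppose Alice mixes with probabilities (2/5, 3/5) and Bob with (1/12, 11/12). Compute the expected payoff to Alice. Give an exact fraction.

Against (1/12, 11/12), each row's expected payoff is I: 31/4; II: 3.
Taking the (2/5, 3/5)-weighted average: (2/5)·(31/4) + (3/5)·(3) = 49/10.

49/10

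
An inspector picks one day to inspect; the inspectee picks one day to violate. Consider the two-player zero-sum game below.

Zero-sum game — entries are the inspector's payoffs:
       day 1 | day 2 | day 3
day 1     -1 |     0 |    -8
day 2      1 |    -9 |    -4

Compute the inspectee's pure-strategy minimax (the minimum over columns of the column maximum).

-4

The worst case (largest entry) in each column is day 1: 1, day 2: 0, day 3: -4.
The best (smallest) of these is -4.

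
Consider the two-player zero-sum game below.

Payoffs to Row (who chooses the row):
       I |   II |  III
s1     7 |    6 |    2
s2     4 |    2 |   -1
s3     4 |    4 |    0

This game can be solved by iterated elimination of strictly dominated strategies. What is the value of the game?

2

Column I is strictly dominated by III for Column (2<7, -1<4, 0<4); eliminate I.
Column II is strictly dominated by III for Column (2<6, -1<2, 0<4); eliminate II.
Row s2 is strictly dominated by row s1 (2>-1); eliminate s2.
Row s3 is strictly dominated by row s1 (2>0); eliminate s3.
Only (s1, III) remains, with payoff 2.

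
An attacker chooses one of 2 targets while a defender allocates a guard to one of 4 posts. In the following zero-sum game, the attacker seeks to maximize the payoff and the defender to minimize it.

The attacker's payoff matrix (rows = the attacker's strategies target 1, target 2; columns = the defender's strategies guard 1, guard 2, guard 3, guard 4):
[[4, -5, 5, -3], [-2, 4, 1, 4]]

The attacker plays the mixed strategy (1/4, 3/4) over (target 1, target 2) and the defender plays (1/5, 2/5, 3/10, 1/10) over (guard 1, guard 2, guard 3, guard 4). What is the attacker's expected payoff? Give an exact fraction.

Against (1/5, 2/5, 3/10, 1/10), each row's expected payoff is target 1: 0; target 2: 19/10.
Taking the (1/4, 3/4)-weighted average: (1/4)·(0) + (3/4)·(19/10) = 57/40.

57/40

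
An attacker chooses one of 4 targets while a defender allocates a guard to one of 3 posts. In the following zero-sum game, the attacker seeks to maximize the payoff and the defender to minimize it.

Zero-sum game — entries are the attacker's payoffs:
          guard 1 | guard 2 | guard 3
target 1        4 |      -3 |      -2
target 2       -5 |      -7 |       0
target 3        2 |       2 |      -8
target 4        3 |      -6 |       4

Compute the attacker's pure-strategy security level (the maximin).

-3

The worst-case payoff for each row is target 1: -3, target 2: -7, target 3: -8, target 4: -6.
The best of these is -3.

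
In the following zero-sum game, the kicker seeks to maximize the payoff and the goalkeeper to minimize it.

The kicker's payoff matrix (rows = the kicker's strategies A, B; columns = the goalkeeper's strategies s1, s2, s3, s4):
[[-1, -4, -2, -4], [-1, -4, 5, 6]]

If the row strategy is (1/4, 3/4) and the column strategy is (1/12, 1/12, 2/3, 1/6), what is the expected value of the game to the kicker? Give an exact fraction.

Against (1/12, 1/12, 2/3, 1/6), each row's expected payoff is A: -29/12; B: 47/12.
Taking the (1/4, 3/4)-weighted average: (1/4)·(-29/12) + (3/4)·(47/12) = 7/3.

7/3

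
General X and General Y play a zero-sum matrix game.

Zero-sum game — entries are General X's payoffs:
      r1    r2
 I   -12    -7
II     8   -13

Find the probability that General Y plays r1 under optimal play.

3/13

Row minima are -12 and -13, so General X's maximin is -12; column maxima are 8 and -7, so General Y's minimax is -7. These differ, so the equilibrium is in mixed strategies.
Let General Y play r1 with probability q. General X is indifferent when −12q − 7(1−q) = 8q − 13(1−q), giving q = 3/13.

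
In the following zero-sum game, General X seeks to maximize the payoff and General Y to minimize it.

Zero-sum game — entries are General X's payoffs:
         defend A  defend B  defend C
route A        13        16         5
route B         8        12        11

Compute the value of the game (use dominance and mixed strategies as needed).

Column defend B is strictly dominated by defend A for General Y (it gives General X more in every row).
The remaining 2×2 game on (route A, route B) × (defend A, defend C) has no saddle point. Let General X play route A with probability p; indifference gives 13p + 8(1−p) = 5p + 11(1−p), so p = 3/11.
Similarly General Y's optimal q on defend A is 6/11, and the value is 13·(6/11) + (5)·(5/11) = 103/11.

103/11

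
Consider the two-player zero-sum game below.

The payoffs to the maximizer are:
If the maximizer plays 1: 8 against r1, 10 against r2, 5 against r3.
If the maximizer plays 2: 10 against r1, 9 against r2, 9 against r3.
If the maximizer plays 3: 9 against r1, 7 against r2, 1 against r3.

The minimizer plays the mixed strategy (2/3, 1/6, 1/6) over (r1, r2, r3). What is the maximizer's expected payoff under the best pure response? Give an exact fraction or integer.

1: (8)·(2/3) + (10)·(1/6) + (5)·(1/6) = 47/6.
2: (10)·(2/3) + (9)·(1/6) + (9)·(1/6) = 29/3.
3: (9)·(2/3) + (7)·(1/6) + (1)·(1/6) = 22/3.
The best pure response is 2 with expected payoff 29/3.

29/3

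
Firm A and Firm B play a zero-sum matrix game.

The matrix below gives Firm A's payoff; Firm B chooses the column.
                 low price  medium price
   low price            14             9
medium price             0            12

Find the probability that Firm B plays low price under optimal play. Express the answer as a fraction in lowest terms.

3/17

Row minima are 9 and 0, so Firm A's maximin is 9; column maxima are 14 and 12, so Firm B's minimax is 12. These differ, so the equilibrium is in mixed strategies.
Let Firm B play low price with probability q. Firm A is indifferent when 14q + 9(1−q) = 12(1−q), giving q = 3/17.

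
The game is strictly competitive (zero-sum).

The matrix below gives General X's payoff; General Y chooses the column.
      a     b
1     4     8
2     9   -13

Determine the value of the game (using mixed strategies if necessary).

Row minima are 4 and -13, so General X's maximin is 4; column maxima are 9 and 8, so General Y's minimax is 8. These differ, so the equilibrium is in mixed strategies.
Let General X play 1 with probability p. General Y is indifferent when 4p + 9(1−p) = 8p − 13(1−p), giving p = 11/13.
Let General Y play a with probability q. General X is indifferent when 4q + 8(1−q) = 9q − 13(1−q), giving q = 21/26.
The value is 4·(21/26) + (8)·(5/26) = 62/13.

62/13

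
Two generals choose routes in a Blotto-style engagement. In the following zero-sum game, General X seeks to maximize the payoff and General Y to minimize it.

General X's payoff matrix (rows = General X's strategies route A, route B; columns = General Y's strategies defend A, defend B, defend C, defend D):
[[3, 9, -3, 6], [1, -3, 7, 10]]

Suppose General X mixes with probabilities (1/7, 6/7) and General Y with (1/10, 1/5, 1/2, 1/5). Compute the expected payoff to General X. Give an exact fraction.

159/35

Against (1/10, 1/5, 1/2, 1/5), each row's expected payoff is route A: 9/5; route B: 5.
Taking the (1/7, 6/7)-weighted average: (1/7)·(9/5) + (6/7)·(5) = 159/35.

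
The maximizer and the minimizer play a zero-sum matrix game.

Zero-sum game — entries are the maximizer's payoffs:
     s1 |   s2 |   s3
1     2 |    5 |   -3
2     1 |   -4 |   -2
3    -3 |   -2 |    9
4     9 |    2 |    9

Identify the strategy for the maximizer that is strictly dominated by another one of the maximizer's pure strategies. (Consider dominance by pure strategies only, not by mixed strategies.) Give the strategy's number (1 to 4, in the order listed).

2

Compare 2 with 4: 9 > 1, 2 > -4, 9 > -2.
So 4 strictly dominates 2 for the maximizer; 2 is strictly dominated.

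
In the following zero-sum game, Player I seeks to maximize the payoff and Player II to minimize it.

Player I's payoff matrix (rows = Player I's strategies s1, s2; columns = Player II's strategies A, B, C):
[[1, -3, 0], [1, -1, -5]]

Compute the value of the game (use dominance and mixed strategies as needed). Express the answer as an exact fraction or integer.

Column A is strictly dominated by C for Player II (it gives Player I more in every row).
The remaining 2×2 game on (s1, s2) × (B, C) has no saddle point. Let Player I play s1 with probability p; indifference gives −3p − (1−p) = −5(1−p), so p = 4/7.
Similarly Player II's optimal q on B is 5/7, and the value is -3·(5/7) + (0)·(2/7) = -15/7.

-15/7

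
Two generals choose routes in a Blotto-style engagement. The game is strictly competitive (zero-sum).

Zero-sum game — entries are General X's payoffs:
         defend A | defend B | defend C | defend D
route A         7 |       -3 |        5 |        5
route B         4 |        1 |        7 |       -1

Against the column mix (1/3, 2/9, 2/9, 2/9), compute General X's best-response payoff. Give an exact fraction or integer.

35/9

route A: (7)·(1/3) + (-3)·(2/9) + (5)·(2/9) + (5)·(2/9) = 35/9.
route B: (4)·(1/3) + (1)·(2/9) + (7)·(2/9) + (-1)·(2/9) = 26/9.
The best pure response is route A with expected payoff 35/9.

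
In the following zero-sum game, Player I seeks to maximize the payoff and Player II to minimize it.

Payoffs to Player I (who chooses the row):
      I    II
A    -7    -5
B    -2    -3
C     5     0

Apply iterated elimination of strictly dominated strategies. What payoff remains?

Row B is strictly dominated by row C (5>-2, 0>-3); eliminate B.
Row A is strictly dominated by row C (5>-7, 0>-5); eliminate A.
Column I is strictly dominated by II for Player II (0<5); eliminate I.
Only (C, II) remains, with payoff 0.

0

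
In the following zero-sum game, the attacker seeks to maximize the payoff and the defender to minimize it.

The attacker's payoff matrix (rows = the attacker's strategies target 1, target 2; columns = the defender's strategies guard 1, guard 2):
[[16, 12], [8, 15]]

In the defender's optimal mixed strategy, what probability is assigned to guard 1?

3/11

Row minima are 12 and 8, so the attacker's maximin is 12; column maxima are 16 and 15, so the defender's minimax is 15. These differ, so the equilibrium is in mixed strategies.
Let the defender play guard 1 with probability q. The attacker is indifferent when 16q + 12(1−q) = 8q + 15(1−q), giving q = 3/11.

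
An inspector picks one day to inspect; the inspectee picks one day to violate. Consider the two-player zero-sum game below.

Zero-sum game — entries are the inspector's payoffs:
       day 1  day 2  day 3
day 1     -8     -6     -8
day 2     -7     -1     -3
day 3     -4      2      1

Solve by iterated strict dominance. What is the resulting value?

-4

Column day 2 is strictly dominated by day 1 for the inspectee (-8<-6, -7<-1, -4<2); eliminate day 2.
Row day 2 is strictly dominated by row day 3 (-4>-7, 1>-3); eliminate day 2.
Row day 1 is strictly dominated by row day 3 (-4>-8, 1>-8); eliminate day 1.
Column day 3 is strictly dominated by day 1 for the inspectee (-4<1); eliminate day 3.
Only (day 3, day 1) remains, with payoff -4.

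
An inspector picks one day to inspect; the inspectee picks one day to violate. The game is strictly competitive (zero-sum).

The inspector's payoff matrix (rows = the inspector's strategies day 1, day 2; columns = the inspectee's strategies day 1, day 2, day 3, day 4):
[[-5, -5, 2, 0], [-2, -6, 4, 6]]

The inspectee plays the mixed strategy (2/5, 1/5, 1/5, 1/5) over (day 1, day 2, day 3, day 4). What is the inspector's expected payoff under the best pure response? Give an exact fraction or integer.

day 1: (-5)·(2/5) + (-5)·(1/5) + (2)·(1/5) + (0)·(1/5) = -13/5.
day 2: (-2)·(2/5) + (-6)·(1/5) + (4)·(1/5) + (6)·(1/5) = 0.
The best pure response is day 2 with expected payoff 0.

0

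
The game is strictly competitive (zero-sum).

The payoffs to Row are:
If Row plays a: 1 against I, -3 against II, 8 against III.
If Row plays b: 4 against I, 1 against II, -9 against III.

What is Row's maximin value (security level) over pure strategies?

The worst-case payoff for each row is a: -3, b: -9.
The best of these is -3.

-3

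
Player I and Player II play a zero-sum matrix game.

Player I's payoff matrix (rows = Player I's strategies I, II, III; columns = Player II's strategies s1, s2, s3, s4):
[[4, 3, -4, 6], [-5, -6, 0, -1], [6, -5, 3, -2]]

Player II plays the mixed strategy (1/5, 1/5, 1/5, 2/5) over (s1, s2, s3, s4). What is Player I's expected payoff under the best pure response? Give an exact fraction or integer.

3

I: (4)·(1/5) + (3)·(1/5) + (-4)·(1/5) + (6)·(2/5) = 3.
II: (-5)·(1/5) + (-6)·(1/5) + (0)·(1/5) + (-1)·(2/5) = -13/5.
III: (6)·(1/5) + (-5)·(1/5) + (3)·(1/5) + (-2)·(2/5) = 0.
The best pure response is I with expected payoff 3.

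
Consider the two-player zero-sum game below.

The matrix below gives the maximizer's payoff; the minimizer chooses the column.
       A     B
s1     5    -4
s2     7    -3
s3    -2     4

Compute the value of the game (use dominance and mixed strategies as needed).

Row s1 is strictly dominated by row s2, so the maximizer never plays it.
The remaining 2×2 game on (s2, s3) × (A, B) has no saddle point. Let the maximizer play s2 with probability p; indifference gives 7p − 2(1−p) = −3p + 4(1−p), so p = 3/8.
Similarly the minimizer's optimal q on A is 7/16, and the value is 7·(7/16) + (-3)·(9/16) = 11/8.

11/8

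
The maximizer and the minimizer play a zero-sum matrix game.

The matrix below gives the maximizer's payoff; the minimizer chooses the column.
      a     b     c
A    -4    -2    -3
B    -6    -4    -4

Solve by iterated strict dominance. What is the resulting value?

Column b is strictly dominated by a for the minimizer (-4<-2, -6<-4); eliminate b.
Column c is strictly dominated by a for the minimizer (-4<-3, -6<-4); eliminate c.
Row B is strictly dominated by row A (-4>-6); eliminate B.
Only (A, a) remains, with payoff -4.

-4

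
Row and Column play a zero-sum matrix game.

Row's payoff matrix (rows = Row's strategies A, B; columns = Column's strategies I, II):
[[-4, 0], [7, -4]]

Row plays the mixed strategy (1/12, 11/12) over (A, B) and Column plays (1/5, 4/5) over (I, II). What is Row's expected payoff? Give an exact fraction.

Against (1/5, 4/5), each row's expected payoff is A: -4/5; B: -9/5.
Taking the (1/12, 11/12)-weighted average: (1/12)·(-4/5) + (11/12)·(-9/5) = -103/60.

-103/60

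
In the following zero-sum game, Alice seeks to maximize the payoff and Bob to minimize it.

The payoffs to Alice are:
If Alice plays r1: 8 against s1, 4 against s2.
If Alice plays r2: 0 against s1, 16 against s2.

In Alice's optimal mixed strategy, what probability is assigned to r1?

4/5

Row minima are 4 and 0, so Alice's maximin is 4; column maxima are 8 and 16, so Bob's minimax is 8. These differ, so the equilibrium is in mixed strategies.
Let Alice play r1 with probability p. Bob is indifferent when 8p = 4p + 16(1−p), giving p = 4/5.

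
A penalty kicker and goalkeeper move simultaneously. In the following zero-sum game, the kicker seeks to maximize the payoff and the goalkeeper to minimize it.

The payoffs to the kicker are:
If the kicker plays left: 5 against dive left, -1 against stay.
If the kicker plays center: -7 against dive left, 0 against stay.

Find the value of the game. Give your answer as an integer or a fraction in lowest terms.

-7/13

Row minima are -1 and -7, so the kicker's maximin is -1; column maxima are 5 and 0, so the goalkeeper's minimax is 0. These differ, so the equilibrium is in mixed strategies.
Let the kicker play left with probability p. The goalkeeper is indifferent when 5p − 7(1−p) = −p, giving p = 7/13.
Let the goalkeeper play dive left with probability q. The kicker is indifferent when 5q − (1−q) = −7q, giving q = 1/13.
The value is 5·(1/13) + (-1)·(12/13) = -7/13.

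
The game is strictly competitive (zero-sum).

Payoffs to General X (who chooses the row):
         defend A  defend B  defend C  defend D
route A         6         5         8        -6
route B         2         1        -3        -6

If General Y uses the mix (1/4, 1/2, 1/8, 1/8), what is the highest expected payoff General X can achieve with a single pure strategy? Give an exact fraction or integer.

17/4

route A: (6)·(1/4) + (5)·(1/2) + (8)·(1/8) + (-6)·(1/8) = 17/4.
route B: (2)·(1/4) + (1)·(1/2) + (-3)·(1/8) + (-6)·(1/8) = -1/8.
The best pure response is route A with expected payoff 17/4.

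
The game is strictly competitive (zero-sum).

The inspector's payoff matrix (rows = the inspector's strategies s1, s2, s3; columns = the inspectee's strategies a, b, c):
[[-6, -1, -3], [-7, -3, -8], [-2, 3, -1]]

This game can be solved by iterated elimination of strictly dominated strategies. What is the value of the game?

Column b is strictly dominated by a for the inspectee (-6<-1, -7<-3, -2<3); eliminate b.
Row s1 is strictly dominated by row s3 (-2>-6, -1>-3); eliminate s1.
Row s2 is strictly dominated by row s3 (-2>-7, -1>-8); eliminate s2.
Column c is strictly dominated by a for the inspectee (-2<-1); eliminate c.
Only (s3, a) remains, with payoff -2.

-2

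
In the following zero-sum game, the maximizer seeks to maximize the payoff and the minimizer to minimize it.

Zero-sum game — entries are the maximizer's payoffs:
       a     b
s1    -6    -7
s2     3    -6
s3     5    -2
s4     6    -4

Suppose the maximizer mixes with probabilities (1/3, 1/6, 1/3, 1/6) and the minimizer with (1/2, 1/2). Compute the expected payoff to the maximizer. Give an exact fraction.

Against (1/2, 1/2), each row's expected payoff is s1: -13/2; s2: -3/2; s3: 3/2; s4: 1.
Taking the (1/3, 1/6, 1/3, 1/6)-weighted average: (1/3)·(-13/2) + (1/6)·(-3/2) + (1/3)·(3/2) + (1/6)·(1) = -7/4.

-7/4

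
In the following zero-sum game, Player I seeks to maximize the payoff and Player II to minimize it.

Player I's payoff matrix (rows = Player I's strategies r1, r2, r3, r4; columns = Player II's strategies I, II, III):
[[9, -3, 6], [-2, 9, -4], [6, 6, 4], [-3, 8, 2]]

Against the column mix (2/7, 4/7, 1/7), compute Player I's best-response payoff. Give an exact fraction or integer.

r1: (9)·(2/7) + (-3)·(4/7) + (6)·(1/7) = 12/7.
r2: (-2)·(2/7) + (9)·(4/7) + (-4)·(1/7) = 4.
r3: (6)·(2/7) + (6)·(4/7) + (4)·(1/7) = 40/7.
r4: (-3)·(2/7) + (8)·(4/7) + (2)·(1/7) = 4.
The best pure response is r3 with expected payoff 40/7.

40/7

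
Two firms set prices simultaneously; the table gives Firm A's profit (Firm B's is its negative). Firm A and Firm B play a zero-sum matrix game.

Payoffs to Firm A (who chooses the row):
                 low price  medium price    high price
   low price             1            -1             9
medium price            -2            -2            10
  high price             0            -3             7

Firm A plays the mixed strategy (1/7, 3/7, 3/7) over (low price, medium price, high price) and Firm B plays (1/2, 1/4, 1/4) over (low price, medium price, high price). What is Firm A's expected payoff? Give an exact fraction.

Against (1/2, 1/4, 1/4), each row's expected payoff is low price: 5/2; medium price: 1; high price: 1.
Taking the (1/7, 3/7, 3/7)-weighted average: (1/7)·(5/2) + (3/7)·(1) + (3/7)·(1) = 17/14.

17/14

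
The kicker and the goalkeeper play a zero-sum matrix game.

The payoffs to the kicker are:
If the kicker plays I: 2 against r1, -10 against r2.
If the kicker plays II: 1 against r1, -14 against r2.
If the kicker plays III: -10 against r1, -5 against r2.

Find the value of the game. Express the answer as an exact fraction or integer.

Row II is strictly dominated by row I, so the kicker never plays it.
The remaining 2×2 game on (I, III) × (r1, r2) has no saddle point. Let the kicker play I with probability p; indifference gives 2p − 10(1−p) = −10p − 5(1−p), so p = 5/17.
Similarly the goalkeeper's optimal q on r1 is 5/17, and the value is 2·(5/17) + (-10)·(12/17) = -110/17.

-110/17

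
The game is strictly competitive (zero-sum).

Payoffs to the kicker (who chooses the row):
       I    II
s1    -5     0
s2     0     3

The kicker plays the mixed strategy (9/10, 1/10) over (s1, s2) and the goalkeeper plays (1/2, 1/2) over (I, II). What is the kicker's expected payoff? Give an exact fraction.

Against (1/2, 1/2), each row's expected payoff is s1: -5/2; s2: 3/2.
Taking the (9/10, 1/10)-weighted average: (9/10)·(-5/2) + (1/10)·(3/2) = -21/10.

-21/10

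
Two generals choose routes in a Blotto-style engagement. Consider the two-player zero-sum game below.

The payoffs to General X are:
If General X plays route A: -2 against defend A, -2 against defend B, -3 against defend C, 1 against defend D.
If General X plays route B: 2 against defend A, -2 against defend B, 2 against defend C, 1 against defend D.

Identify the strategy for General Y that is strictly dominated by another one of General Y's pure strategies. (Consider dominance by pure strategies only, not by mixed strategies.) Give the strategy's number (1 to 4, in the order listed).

General Y prefers columns that give General X less. Compare defend D with defend B: -2 < 1, -2 < 1.
So defend B strictly dominates defend D for General Y; defend D is strictly dominated.

4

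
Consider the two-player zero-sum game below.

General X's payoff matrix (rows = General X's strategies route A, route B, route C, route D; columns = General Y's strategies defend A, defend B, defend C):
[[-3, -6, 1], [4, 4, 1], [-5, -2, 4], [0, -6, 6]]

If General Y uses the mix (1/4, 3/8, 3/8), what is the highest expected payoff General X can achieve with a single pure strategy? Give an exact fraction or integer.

route A: (-3)·(1/4) + (-6)·(3/8) + (1)·(3/8) = -21/8.
route B: (4)·(1/4) + (4)·(3/8) + (1)·(3/8) = 23/8.
route C: (-5)·(1/4) + (-2)·(3/8) + (4)·(3/8) = -1/2.
route D: (0)·(1/4) + (-6)·(3/8) + (6)·(3/8) = 0.
The best pure response is route B with expected payoff 23/8.

23/8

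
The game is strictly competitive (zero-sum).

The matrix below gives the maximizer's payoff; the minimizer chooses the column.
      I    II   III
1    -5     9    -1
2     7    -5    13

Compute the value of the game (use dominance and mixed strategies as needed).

19/13

Column III is strictly dominated by I for the minimizer (it gives the maximizer more in every row).
The remaining 2×2 game on (1, 2) × (I, II) has no saddle point. Let the maximizer play 1 with probability p; indifference gives −5p + 7(1−p) = 9p − 5(1−p), so p = 6/13.
Similarly the minimizer's optimal q on I is 7/13, and the value is -5·(7/13) + (9)·(6/13) = 19/13.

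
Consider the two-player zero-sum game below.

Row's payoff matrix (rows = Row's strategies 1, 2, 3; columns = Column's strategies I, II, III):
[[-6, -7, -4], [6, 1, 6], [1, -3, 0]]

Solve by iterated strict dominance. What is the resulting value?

Row 1 is strictly dominated by row 2 (6>-6, 1>-7, 6>-4); eliminate 1.
Column I is strictly dominated by II for Column (1<6, -3<1); eliminate I.
Row 3 is strictly dominated by row 2 (1>-3, 6>0); eliminate 3.
Column III is strictly dominated by II for Column (1<6); eliminate III.
Only (2, II) remains, with payoff 1.

1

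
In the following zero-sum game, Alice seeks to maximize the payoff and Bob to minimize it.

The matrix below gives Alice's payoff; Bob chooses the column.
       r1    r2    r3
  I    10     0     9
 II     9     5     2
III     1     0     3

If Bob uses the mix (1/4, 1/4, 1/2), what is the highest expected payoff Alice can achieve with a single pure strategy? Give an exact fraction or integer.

I: (10)·(1/4) + (0)·(1/4) + (9)·(1/2) = 7.
II: (9)·(1/4) + (5)·(1/4) + (2)·(1/2) = 9/2.
III: (1)·(1/4) + (0)·(1/4) + (3)·(1/2) = 7/4.
The best pure response is I with expected payoff 7.

7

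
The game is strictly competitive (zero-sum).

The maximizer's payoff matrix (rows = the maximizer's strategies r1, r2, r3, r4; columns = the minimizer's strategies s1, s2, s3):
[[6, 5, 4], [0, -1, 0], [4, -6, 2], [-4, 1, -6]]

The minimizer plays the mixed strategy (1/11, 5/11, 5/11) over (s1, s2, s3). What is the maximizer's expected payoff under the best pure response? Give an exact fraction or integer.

r1: (6)·(1/11) + (5)·(5/11) + (4)·(5/11) = 51/11.
r2: (0)·(1/11) + (-1)·(5/11) + (0)·(5/11) = -5/11.
r3: (4)·(1/11) + (-6)·(5/11) + (2)·(5/11) = -16/11.
r4: (-4)·(1/11) + (1)·(5/11) + (-6)·(5/11) = -29/11.
The best pure response is r1 with expected payoff 51/11.

51/11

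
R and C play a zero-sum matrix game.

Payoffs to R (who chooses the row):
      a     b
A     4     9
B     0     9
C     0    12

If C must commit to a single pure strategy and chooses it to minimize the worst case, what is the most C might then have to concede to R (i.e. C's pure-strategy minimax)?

The worst case (largest entry) in each column is a: 4, b: 12.
The best (smallest) of these is 4.

4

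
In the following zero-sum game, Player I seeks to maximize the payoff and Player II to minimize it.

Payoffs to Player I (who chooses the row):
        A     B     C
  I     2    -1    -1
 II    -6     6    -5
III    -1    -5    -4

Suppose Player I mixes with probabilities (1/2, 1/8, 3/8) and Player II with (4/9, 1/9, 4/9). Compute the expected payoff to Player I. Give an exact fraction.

-101/72

Against (4/9, 1/9, 4/9), each row's expected payoff is I: 1/3; II: -38/9; III: -25/9.
Taking the (1/2, 1/8, 3/8)-weighted average: (1/2)·(1/3) + (1/8)·(-38/9) + (3/8)·(-25/9) = -101/72.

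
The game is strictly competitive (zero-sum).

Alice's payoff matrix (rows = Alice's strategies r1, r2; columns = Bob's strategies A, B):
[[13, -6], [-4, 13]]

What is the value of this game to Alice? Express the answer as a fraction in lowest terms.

145/36

Row minima are -6 and -4, so Alice's maximin is -4; column maxima are 13 and 13, so Bob's minimax is 13. These differ, so the equilibrium is in mixed strategies.
Let Alice play r1 with probability p. Bob is indifferent when 13p − 4(1−p) = −6p + 13(1−p), giving p = 17/36.
Let Bob play A with probability q. Alice is indifferent when 13q − 6(1−q) = −4q + 13(1−q), giving q = 19/36.
The value is 13·(19/36) + (-6)·(17/36) = 145/36.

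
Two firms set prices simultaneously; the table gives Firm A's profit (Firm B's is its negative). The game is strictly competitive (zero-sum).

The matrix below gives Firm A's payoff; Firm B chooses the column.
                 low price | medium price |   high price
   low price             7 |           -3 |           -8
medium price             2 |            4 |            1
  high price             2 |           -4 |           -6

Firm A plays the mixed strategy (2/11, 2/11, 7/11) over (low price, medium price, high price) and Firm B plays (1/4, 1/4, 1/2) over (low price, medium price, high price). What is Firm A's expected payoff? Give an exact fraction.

Against (1/4, 1/4, 1/2), each row's expected payoff is low price: -3; medium price: 2; high price: -7/2.
Taking the (2/11, 2/11, 7/11)-weighted average: (2/11)·(-3) + (2/11)·(2) + (7/11)·(-7/2) = -53/22.

-53/22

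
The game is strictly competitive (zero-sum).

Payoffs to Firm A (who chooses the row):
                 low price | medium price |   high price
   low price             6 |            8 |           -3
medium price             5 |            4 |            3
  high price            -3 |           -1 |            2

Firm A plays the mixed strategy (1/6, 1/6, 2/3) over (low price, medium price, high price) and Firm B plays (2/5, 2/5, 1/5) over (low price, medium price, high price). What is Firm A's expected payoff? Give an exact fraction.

11/15

Against (2/5, 2/5, 1/5), each row's expected payoff is low price: 5; medium price: 21/5; high price: -6/5.
Taking the (1/6, 1/6, 2/3)-weighted average: (1/6)·(5) + (1/6)·(21/5) + (2/3)·(-6/5) = 11/15.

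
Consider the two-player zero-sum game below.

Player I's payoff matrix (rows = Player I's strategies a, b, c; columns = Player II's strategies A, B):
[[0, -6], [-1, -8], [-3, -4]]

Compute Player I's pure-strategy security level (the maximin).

-4

The worst-case payoff for each row is a: -6, b: -8, c: -4.
The best of these is -4.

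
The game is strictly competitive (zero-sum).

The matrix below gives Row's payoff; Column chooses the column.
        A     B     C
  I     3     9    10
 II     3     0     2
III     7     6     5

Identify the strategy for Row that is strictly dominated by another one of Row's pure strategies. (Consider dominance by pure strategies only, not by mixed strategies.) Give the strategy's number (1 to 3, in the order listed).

Compare II with III: 7 > 3, 6 > 0, 5 > 2.
So III strictly dominates II for Row; II is strictly dominated.

2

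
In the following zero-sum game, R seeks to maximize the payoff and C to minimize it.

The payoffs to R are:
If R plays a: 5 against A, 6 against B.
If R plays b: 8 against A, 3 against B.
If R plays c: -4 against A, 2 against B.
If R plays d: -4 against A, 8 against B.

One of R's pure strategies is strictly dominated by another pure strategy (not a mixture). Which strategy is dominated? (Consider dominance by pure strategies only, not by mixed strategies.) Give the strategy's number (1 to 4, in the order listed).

3

Compare c with a: 5 > -4, 6 > 2.
So a strictly dominates c for R; c is strictly dominated.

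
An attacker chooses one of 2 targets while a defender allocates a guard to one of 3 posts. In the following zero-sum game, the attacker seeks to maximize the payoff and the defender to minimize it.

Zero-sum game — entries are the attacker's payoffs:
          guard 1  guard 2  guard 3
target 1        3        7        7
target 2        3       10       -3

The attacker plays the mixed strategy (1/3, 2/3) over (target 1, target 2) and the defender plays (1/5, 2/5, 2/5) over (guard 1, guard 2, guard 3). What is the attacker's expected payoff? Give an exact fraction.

Against (1/5, 2/5, 2/5), each row's expected payoff is target 1: 31/5; target 2: 17/5.
Taking the (1/3, 2/3)-weighted average: (1/3)·(31/5) + (2/3)·(17/5) = 13/3.

13/3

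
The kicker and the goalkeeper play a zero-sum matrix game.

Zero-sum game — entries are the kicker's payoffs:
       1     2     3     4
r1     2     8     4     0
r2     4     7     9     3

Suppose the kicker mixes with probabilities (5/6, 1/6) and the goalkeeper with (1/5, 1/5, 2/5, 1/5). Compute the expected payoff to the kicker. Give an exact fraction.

61/15

Against (1/5, 1/5, 2/5, 1/5), each row's expected payoff is r1: 18/5; r2: 32/5.
Taking the (5/6, 1/6)-weighted average: (5/6)·(18/5) + (1/6)·(32/5) = 61/15.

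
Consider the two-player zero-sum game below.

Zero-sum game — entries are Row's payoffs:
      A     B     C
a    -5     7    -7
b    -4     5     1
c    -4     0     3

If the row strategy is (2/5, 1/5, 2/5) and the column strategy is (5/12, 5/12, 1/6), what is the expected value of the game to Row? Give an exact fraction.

-29/60

Against (5/12, 5/12, 1/6), each row's expected payoff is a: -1/3; b: 7/12; c: -7/6.
Taking the (2/5, 1/5, 2/5)-weighted average: (2/5)·(-1/3) + (1/5)·(7/12) + (2/5)·(-7/6) = -29/60.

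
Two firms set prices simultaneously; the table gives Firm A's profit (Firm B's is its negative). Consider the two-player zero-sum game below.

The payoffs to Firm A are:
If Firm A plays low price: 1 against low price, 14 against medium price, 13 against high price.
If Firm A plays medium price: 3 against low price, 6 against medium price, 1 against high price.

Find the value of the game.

19/7

Column medium price is strictly dominated by high price for Firm B (it gives Firm A more in every row).
The remaining 2×2 game on (low price, medium price) × (low price, high price) has no saddle point. Let Firm A play low price with probability p; indifference gives p + 3(1−p) = 13p + (1−p), so p = 1/7.
Similarly Firm B's optimal q on low price is 6/7, and the value is 1·(6/7) + (13)·(1/7) = 19/7.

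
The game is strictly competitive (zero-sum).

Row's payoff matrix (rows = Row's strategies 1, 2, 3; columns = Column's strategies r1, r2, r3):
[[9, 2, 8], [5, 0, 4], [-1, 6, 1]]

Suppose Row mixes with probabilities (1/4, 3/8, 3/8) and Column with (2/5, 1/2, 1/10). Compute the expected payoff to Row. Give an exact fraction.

261/80

Against (2/5, 1/2, 1/10), each row's expected payoff is 1: 27/5; 2: 12/5; 3: 27/10.
Taking the (1/4, 3/8, 3/8)-weighted average: (1/4)·(27/5) + (3/8)·(12/5) + (3/8)·(27/10) = 261/80.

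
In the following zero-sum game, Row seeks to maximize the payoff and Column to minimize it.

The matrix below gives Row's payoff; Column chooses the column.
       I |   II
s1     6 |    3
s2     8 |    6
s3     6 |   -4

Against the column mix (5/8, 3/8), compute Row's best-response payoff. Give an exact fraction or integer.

s1: (6)·(5/8) + (3)·(3/8) = 39/8.
s2: (8)·(5/8) + (6)·(3/8) = 29/4.
s3: (6)·(5/8) + (-4)·(3/8) = 9/4.
The best pure response is s2 with expected payoff 29/4.

29/4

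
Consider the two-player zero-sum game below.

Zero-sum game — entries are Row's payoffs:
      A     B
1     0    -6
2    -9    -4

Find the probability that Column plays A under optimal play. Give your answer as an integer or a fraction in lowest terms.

2/11

Row minima are -6 and -9, so Row's maximin is -6; column maxima are 0 and -4, so Column's minimax is -4. These differ, so the equilibrium is in mixed strategies.
Let Column play A with probability q. Row is indifferent when −6(1−q) = −9q − 4(1−q), giving q = 2/11.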